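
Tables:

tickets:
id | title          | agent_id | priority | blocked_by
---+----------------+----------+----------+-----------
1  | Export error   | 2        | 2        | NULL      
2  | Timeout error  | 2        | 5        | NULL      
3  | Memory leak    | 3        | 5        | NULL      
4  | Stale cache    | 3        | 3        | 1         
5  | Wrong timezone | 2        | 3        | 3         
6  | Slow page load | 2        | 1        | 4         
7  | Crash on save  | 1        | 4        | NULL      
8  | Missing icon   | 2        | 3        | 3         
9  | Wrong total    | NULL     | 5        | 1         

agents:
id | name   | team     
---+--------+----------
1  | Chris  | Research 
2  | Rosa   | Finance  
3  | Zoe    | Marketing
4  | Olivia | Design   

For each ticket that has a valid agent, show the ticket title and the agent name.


INNER JOIN keeps only tickets rows whose agent_id matches an id in agents. Walk through each ticket:
  - ticket 1 (Export error): agent_id=2 -> matches Rosa
  - ticket 2 (Timeout error): agent_id=2 -> matches Rosa
  - ticket 3 (Memory leak): agent_id=3 -> matches Zoe
  - ticket 4 (Stale cache): agent_id=3 -> matches Zoe
  - ticket 5 (Wrong timezone): agent_id=2 -> matches Rosa
  - ticket 6 (Slow page load): agent_id=2 -> matches Rosa
  - ticket 7 (Crash on save): agent_id=1 -> matches Chris
  - ticket 8 (Missing icon): agent_id=2 -> matches Rosa
  - ticket 9 (Wrong total): agent_id=NULL, no match -> dropped
So 1 of 9 rows is dropped.

SQL:
SELECT a.title, b.name AS agent
FROM tickets a
INNER JOIN agents b ON a.agent_id = b.id

Result:
title          | agent
---------------+------
Export error   | Rosa 
Timeout error  | Rosa 
Memory leak    | Zoe  
Stale cache    | Zoe  
Wrong timezone | Rosa 
Slow page load | Rosa 
Crash on save  | Chris
Missing icon   | Rosa 


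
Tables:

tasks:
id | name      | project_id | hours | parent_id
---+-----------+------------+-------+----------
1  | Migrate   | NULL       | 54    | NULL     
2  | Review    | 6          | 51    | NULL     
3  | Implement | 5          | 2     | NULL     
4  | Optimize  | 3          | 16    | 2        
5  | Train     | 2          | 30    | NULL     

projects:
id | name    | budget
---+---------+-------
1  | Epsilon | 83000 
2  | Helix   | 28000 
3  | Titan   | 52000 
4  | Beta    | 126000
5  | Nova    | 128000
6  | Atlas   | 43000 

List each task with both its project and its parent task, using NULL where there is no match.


Two LEFT JOINs from the same base table tasks: one to projects via project_id, one to tasks itself via parent_id. Both are LEFT so every task is preserved.
Match against projects:
  - task 1 (Migrate): project_id=NULL, no match -> kept with NULL
  - task 2 (Review): project_id=6 -> matches Atlas
  - task 3 (Implement): project_id=5 -> matches Nova
  - task 4 (Optimize): project_id=3 -> matches Titan
  - task 5 (Train): project_id=2 -> matches Helix
Match against tasks (self):
  - task 1 (Migrate): parent_id=NULL -> NULL
  - task 2 (Review): parent_id=NULL -> NULL
  - task 3 (Implement): parent_id=NULL -> NULL
  - task 4 (Optimize): parent_id=2 -> Review
  - task 5 (Train): parent_id=NULL -> NULL

SQL:
SELECT a.name, b.name AS project, c.name AS parent
FROM tasks a
LEFT JOIN projects b ON a.project_id = b.id
LEFT JOIN tasks c ON a.parent_id = c.id

Result:
name      | project | parent
----------+---------+-------
Migrate   | NULL    | NULL  
Review    | Atlas   | NULL  
Implement | Nova    | NULL  
Optimize  | Titan   | Review
Train     | Helix   | NULL  


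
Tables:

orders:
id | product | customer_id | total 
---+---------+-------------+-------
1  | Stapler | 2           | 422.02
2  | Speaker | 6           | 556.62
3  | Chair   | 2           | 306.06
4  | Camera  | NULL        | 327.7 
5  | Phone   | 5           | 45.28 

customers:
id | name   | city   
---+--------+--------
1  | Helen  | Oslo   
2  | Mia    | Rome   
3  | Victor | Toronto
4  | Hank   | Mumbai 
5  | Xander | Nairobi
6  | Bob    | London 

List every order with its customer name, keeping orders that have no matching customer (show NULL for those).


LEFT JOIN keeps every row from orders (the left table); where customer_id has no match in customers, the customer columns become NULL. Walk through each order:
  - order 1 (Stapler): customer_id=2 -> matches Mia
  - order 2 (Speaker): customer_id=6 -> matches Bob
  - order 3 (Chair): customer_id=2 -> matches Mia
  - order 4 (Camera): customer_id=NULL, no match -> kept with NULL
  - order 5 (Phone): customer_id=5 -> matches Xander
All 5 rows appear; 1 has NULL customer.

SQL:
SELECT a.product, b.name AS customer
FROM orders a
LEFT JOIN customers b ON a.customer_id = b.id

Result:
product | customer
--------+---------
Stapler | Mia     
Speaker | Bob     
Chair   | Mia     
Camera  | NULL    
Phone   | Xander  


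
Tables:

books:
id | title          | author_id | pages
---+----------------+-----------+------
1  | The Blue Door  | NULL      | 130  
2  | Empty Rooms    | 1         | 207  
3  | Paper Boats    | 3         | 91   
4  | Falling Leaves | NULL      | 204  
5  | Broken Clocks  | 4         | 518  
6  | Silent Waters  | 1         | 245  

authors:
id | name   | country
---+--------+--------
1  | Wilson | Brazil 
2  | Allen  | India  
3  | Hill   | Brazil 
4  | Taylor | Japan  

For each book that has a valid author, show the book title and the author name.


INNER JOIN keeps only books rows whose author_id matches an id in authors. Walk through each book:
  - book 1 (The Blue Door): author_id=NULL, no match -> dropped
  - book 2 (Empty Rooms): author_id=1 -> matches Wilson
  - book 3 (Paper Boats): author_id=3 -> matches Hill
  - book 4 (Falling Leaves): author_id=NULL, no match -> dropped
  - book 5 (Broken Clocks): author_id=4 -> matches Taylor
  - book 6 (Silent Waters): author_id=1 -> matches Wilson
So 2 of 6 rows are dropped.

SQL:
SELECT a.title, b.name AS author
FROM books a
INNER JOIN authors b ON a.author_id = b.id

Result:
title         | author
--------------+-------
Empty Rooms   | Wilson
Paper Boats   | Hill  
Broken Clocks | Taylor
Silent Waters | Wilson


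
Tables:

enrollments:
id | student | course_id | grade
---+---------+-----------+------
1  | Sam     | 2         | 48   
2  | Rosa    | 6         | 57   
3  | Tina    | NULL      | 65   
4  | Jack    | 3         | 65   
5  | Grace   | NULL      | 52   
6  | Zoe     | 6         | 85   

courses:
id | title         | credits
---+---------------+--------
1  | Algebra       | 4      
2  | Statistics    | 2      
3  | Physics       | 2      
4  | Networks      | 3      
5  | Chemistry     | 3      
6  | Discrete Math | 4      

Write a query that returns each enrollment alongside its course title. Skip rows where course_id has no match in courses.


INNER JOIN keeps only enrollments rows whose course_id matches an id in courses. Walk through each enrollment:
  - enrollment 1 (Sam): course_id=2 -> matches Statistics
  - enrollment 2 (Rosa): course_id=6 -> matches Discrete Math
  - enrollment 3 (Tina): course_id=NULL, no match -> dropped
  - enrollment 4 (Jack): course_id=3 -> matches Physics
  - enrollment 5 (Grace): course_id=NULL, no match -> dropped
  - enrollment 6 (Zoe): course_id=6 -> matches Discrete Math
So 2 of 6 rows are dropped.

SQL:
SELECT a.student, b.title AS course
FROM enrollments a
INNER JOIN courses b ON a.course_id = b.id

Result:
student | course       
--------+--------------
Sam     | Statistics   
Rosa    | Discrete Math
Jack    | Physics      
Zoe     | Discrete Math


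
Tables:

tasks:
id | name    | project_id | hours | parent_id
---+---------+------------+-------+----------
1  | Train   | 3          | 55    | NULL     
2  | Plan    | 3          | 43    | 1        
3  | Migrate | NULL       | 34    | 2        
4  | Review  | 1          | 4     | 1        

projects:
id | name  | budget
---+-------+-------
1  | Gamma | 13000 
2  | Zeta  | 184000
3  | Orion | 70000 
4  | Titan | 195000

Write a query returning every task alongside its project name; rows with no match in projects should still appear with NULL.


LEFT JOIN keeps every row from tasks (the left table); where project_id has no match in projects, the project columns become NULL. Walk through each task:
  - task 1 (Train): project_id=3 -> matches Orion
  - task 2 (Plan): project_id=3 -> matches Orion
  - task 3 (Migrate): project_id=NULL, no match -> kept with NULL
  - task 4 (Review): project_id=1 -> matches Gamma
All 4 rows appear; 1 has NULL project.

SQL:
SELECT a.name, b.name AS project
FROM tasks a
LEFT JOIN projects b ON a.project_id = b.id

Result:
name    | project
--------+--------
Train   | Orion  
Plan    | Orion  
Migrate | NULL   
Review  | Gamma  


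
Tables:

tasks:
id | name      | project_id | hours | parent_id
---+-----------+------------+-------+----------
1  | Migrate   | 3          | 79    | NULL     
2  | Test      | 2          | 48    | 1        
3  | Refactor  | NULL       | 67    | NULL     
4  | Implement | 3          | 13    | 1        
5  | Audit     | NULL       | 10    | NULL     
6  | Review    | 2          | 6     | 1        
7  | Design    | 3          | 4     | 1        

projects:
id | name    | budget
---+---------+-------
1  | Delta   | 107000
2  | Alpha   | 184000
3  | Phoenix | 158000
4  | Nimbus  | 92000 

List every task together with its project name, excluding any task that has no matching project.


INNER JOIN keeps only tasks rows whose project_id matches an id in projects. Walk through each task:
  - task 1 (Migrate): project_id=3 -> matches Phoenix
  - task 2 (Test): project_id=2 -> matches Alpha
  - task 3 (Refactor): project_id=NULL, no match -> dropped
  - task 4 (Implement): project_id=3 -> matches Phoenix
  - task 5 (Audit): project_id=NULL, no match -> dropped
  - task 6 (Review): project_id=2 -> matches Alpha
  - task 7 (Design): project_id=3 -> matches Phoenix
So 2 of 7 rows are dropped.

SQL:
SELECT a.name, b.name AS project
FROM tasks a
INNER JOIN projects b ON a.project_id = b.id

Result:
name      | project
----------+--------
Migrate   | Phoenix
Test      | Alpha  
Implement | Phoenix
Review    | Alpha  
Design    | Phoenix


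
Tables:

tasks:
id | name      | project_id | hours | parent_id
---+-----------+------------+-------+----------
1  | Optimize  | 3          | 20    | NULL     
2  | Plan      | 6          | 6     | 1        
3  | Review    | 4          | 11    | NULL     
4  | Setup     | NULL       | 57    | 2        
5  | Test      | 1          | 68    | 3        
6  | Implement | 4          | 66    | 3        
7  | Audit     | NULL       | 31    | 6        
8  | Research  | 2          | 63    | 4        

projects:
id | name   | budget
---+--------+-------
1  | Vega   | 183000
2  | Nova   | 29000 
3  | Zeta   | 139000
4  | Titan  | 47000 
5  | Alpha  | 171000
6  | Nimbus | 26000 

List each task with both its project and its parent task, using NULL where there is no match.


Two LEFT JOINs from the same base table tasks: one to projects via project_id, one to tasks itself via parent_id. Both are LEFT so every task is preserved.
Match against projects:
  - task 1 (Optimize): project_id=3 -> matches Zeta
  - task 2 (Plan): project_id=6 -> matches Nimbus
  - task 3 (Review): project_id=4 -> matches Titan
  - task 4 (Setup): project_id=NULL, no match -> kept with NULL
  - task 5 (Test): project_id=1 -> matches Vega
  - task 6 (Implement): project_id=4 -> matches Titan
  - task 7 (Audit): project_id=NULL, no match -> kept with NULL
  - task 8 (Research): project_id=2 -> matches Nova
Match against tasks (self):
  - task 1 (Optimize): parent_id=NULL -> NULL
  - task 2 (Plan): parent_id=1 -> Optimize
  - task 3 (Review): parent_id=NULL -> NULL
  - task 4 (Setup): parent_id=2 -> Plan
  - task 5 (Test): parent_id=3 -> Review
  - task 6 (Implement): parent_id=3 -> Review
  - task 7 (Audit): parent_id=6 -> Implement
  - task 8 (Research): parent_id=4 -> Setup

SQL:
SELECT a.name, b.name AS project, c.name AS parent
FROM tasks a
LEFT JOIN projects b ON a.project_id = b.id
LEFT JOIN tasks c ON a.parent_id = c.id

Result:
name      | project | parent   
----------+---------+----------
Optimize  | Zeta    | NULL     
Plan      | Nimbus  | Optimize 
Review    | Titan   | NULL     
Setup     | NULL    | Plan     
Test      | Vega    | Review   
Implement | Titan   | Review   
Audit     | NULL    | Implement
Research  | Nova    | Setup    


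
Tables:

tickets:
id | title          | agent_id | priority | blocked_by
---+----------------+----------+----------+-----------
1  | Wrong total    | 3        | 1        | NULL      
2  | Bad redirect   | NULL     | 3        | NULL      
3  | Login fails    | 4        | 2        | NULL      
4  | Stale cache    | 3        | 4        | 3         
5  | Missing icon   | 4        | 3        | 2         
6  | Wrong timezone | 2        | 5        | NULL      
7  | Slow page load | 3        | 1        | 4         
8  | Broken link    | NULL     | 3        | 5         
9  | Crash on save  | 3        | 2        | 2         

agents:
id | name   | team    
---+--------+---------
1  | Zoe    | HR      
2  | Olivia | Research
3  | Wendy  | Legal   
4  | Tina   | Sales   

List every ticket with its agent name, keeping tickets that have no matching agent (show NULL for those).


LEFT JOIN keeps every row from tickets (the left table); where agent_id has no match in agents, the agent columns become NULL. Walk through each ticket:
  - ticket 1 (Wrong total): agent_id=3 -> matches Wendy
  - ticket 2 (Bad redirect): agent_id=NULL, no match -> kept with NULL
  - ticket 3 (Login fails): agent_id=4 -> matches Tina
  - ticket 4 (Stale cache): agent_id=3 -> matches Wendy
  - ticket 5 (Missing icon): agent_id=4 -> matches Tina
  - ticket 6 (Wrong timezone): agent_id=2 -> matches Olivia
  - ticket 7 (Slow page load): agent_id=3 -> matches Wendy
  - ticket 8 (Broken link): agent_id=NULL, no match -> kept with NULL
  - ticket 9 (Crash on save): agent_id=3 -> matches Wendy
All 9 rows appear; 2 have NULL agent.

SQL:
SELECT a.title, b.name AS agent
FROM tickets a
LEFT JOIN agents b ON a.agent_id = b.id

Result:
title          | agent 
---------------+-------
Wrong total    | Wendy 
Bad redirect   | NULL  
Login fails    | Tina  
Stale cache    | Wendy 
Missing icon   | Tina  
Wrong timezone | Olivia
Slow page load | Wendy 
Broken link    | NULL  
Crash on save  | Wendy 


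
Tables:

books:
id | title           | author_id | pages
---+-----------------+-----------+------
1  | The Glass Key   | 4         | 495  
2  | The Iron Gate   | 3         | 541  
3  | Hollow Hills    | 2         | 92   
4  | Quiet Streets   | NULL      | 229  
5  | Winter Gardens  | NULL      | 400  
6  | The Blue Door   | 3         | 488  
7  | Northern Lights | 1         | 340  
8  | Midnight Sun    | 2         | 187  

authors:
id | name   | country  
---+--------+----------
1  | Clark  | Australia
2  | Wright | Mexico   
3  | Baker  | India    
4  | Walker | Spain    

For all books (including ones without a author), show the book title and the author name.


LEFT JOIN keeps every row from books (the left table); where author_id has no match in authors, the author columns become NULL. Walk through each book:
  - book 1 (The Glass Key): author_id=4 -> matches Walker
  - book 2 (The Iron Gate): author_id=3 -> matches Baker
  - book 3 (Hollow Hills): author_id=2 -> matches Wright
  - book 4 (Quiet Streets): author_id=NULL, no match -> kept with NULL
  - book 5 (Winter Gardens): author_id=NULL, no match -> kept with NULL
  - book 6 (The Blue Door): author_id=3 -> matches Baker
  - book 7 (Northern Lights): author_id=1 -> matches Clark
  - book 8 (Midnight Sun): author_id=2 -> matches Wright
All 8 rows appear; 2 have NULL author.

SQL:
SELECT a.title, b.name AS author
FROM books a
LEFT JOIN authors b ON a.author_id = b.id

Result:
title           | author
----------------+-------
The Glass Key   | Walker
The Iron Gate   | Baker 
Hollow Hills    | Wright
Quiet Streets   | NULL  
Winter Gardens  | NULL  
The Blue Door   | Baker 
Northern Lights | Clark 
Midnight Sun    | Wright


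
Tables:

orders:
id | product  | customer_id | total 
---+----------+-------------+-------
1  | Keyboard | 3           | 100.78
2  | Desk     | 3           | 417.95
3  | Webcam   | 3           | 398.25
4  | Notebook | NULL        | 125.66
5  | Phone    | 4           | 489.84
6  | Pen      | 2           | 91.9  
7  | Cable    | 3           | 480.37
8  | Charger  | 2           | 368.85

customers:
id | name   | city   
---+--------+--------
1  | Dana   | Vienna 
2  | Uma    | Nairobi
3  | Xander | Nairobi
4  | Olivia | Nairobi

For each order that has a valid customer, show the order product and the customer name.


INNER JOIN keeps only orders rows whose customer_id matches an id in customers. Walk through each order:
  - order 1 (Keyboard): customer_id=3 -> matches Xander
  - order 2 (Desk): customer_id=3 -> matches Xander
  - order 3 (Webcam): customer_id=3 -> matches Xander
  - order 4 (Notebook): customer_id=NULL, no match -> dropped
  - order 5 (Phone): customer_id=4 -> matches Olivia
  - order 6 (Pen): customer_id=2 -> matches Uma
  - order 7 (Cable): customer_id=3 -> matches Xander
  - order 8 (Charger): customer_id=2 -> matches Uma
So 1 of 8 rows is dropped.

SQL:
SELECT a.product, b.name AS customer
FROM orders a
INNER JOIN customers b ON a.customer_id = b.id

Result:
product  | customer
---------+---------
Keyboard | Xander  
Desk     | Xander  
Webcam   | Xander  
Phone    | Olivia  
Pen      | Uma     
Cable    | Xander  
Charger  | Uma     


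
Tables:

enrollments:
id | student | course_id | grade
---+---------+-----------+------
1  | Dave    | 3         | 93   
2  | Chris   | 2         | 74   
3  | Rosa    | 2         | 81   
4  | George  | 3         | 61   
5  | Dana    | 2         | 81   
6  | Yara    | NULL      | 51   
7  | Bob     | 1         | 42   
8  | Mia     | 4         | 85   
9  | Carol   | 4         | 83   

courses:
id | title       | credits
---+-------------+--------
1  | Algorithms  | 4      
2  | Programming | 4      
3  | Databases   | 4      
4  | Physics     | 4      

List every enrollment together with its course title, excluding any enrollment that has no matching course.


INNER JOIN keeps only enrollments rows whose course_id matches an id in courses. Walk through each enrollment:
  - enrollment 1 (Dave): course_id=3 -> matches Databases
  - enrollment 2 (Chris): course_id=2 -> matches Programming
  - enrollment 3 (Rosa): course_id=2 -> matches Programming
  - enrollment 4 (George): course_id=3 -> matches Databases
  - enrollment 5 (Dana): course_id=2 -> matches Programming
  - enrollment 6 (Yara): course_id=NULL, no match -> dropped
  - enrollment 7 (Bob): course_id=1 -> matches Algorithms
  - enrollment 8 (Mia): course_id=4 -> matches Physics
  - enrollment 9 (Carol): course_id=4 -> matches Physics
So 1 of 9 rows is dropped.

SQL:
SELECT a.student, b.title AS course
FROM enrollments a
INNER JOIN courses b ON a.course_id = b.id

Result:
student | course     
--------+------------
Dave    | Databases  
Chris   | Programming
Rosa    | Programming
George  | Databases  
Dana    | Programming
Bob     | Algorithms 
Mia     | Physics    
Carol   | Physics    


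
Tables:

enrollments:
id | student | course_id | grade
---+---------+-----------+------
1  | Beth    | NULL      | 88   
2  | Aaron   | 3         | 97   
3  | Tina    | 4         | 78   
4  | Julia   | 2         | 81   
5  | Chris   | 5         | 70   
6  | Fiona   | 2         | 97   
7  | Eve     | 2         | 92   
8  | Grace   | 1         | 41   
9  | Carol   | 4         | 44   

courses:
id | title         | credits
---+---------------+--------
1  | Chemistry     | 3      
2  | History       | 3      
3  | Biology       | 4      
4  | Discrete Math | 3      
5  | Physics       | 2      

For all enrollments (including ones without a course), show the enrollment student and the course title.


LEFT JOIN keeps every row from enrollments (the left table); where course_id has no match in courses, the course columns become NULL. Walk through each enrollment:
  - enrollment 1 (Beth): course_id=NULL, no match -> kept with NULL
  - enrollment 2 (Aaron): course_id=3 -> matches Biology
  - enrollment 3 (Tina): course_id=4 -> matches Discrete Math
  - enrollment 4 (Julia): course_id=2 -> matches History
  - enrollment 5 (Chris): course_id=5 -> matches Physics
  - enrollment 6 (Fiona): course_id=2 -> matches History
  - enrollment 7 (Eve): course_id=2 -> matches History
  - enrollment 8 (Grace): course_id=1 -> matches Chemistry
  - enrollment 9 (Carol): course_id=4 -> matches Discrete Math
All 9 rows appear; 1 has NULL course.

SQL:
SELECT a.student, b.title AS course
FROM enrollments a
LEFT JOIN courses b ON a.course_id = b.id

Result:
student | course       
--------+--------------
Beth    | NULL         
Aaron   | Biology      
Tina    | Discrete Math
Julia   | History      
Chris   | Physics      
Fiona   | History      
Eve     | History      
Grace   | Chemistry    
Carol   | Discrete Math


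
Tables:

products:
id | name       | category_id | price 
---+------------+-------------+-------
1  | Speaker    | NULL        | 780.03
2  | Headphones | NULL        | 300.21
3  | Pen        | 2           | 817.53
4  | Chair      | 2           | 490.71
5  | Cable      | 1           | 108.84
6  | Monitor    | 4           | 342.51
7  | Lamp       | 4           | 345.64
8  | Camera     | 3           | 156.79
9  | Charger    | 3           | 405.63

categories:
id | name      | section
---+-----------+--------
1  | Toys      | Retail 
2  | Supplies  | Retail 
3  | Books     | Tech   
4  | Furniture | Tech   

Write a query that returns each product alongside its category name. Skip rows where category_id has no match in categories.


INNER JOIN keeps only products rows whose category_id matches an id in categories. Walk through each product:
  - product 1 (Speaker): category_id=NULL, no match -> dropped
  - product 2 (Headphones): category_id=NULL, no match -> dropped
  - product 3 (Pen): category_id=2 -> matches Supplies
  - product 4 (Chair): category_id=2 -> matches Supplies
  - product 5 (Cable): category_id=1 -> matches Toys
  - product 6 (Monitor): category_id=4 -> matches Furniture
  - product 7 (Lamp): category_id=4 -> matches Furniture
  - product 8 (Camera): category_id=3 -> matches Books
  - product 9 (Charger): category_id=3 -> matches Books
So 2 of 9 rows are dropped.

SQL:
SELECT a.name, b.name AS category
FROM products a
INNER JOIN categories b ON a.category_id = b.id

Result:
name    | category 
--------+----------
Pen     | Supplies 
Chair   | Supplies 
Cable   | Toys     
Monitor | Furniture
Lamp    | Furniture
Camera  | Books    
Charger | Books    


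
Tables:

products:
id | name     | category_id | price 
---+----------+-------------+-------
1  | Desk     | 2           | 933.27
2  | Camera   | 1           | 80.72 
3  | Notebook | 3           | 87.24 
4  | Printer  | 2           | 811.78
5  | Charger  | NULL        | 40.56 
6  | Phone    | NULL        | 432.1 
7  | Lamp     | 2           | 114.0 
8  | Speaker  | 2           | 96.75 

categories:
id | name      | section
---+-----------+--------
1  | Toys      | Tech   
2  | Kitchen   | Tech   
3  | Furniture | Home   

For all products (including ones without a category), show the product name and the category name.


LEFT JOIN keeps every row from products (the left table); where category_id has no match in categories, the category columns become NULL. Walk through each product:
  - product 1 (Desk): category_id=2 -> matches Kitchen
  - product 2 (Camera): category_id=1 -> matches Toys
  - product 3 (Notebook): category_id=3 -> matches Furniture
  - product 4 (Printer): category_id=2 -> matches Kitchen
  - product 5 (Charger): category_id=NULL, no match -> kept with NULL
  - product 6 (Phone): category_id=NULL, no match -> kept with NULL
  - product 7 (Lamp): category_id=2 -> matches Kitchen
  - product 8 (Speaker): category_id=2 -> matches Kitchen
All 8 rows appear; 2 have NULL category.

SQL:
SELECT a.name, b.name AS category
FROM products a
LEFT JOIN categories b ON a.category_id = b.id

Result:
name     | category 
---------+----------
Desk     | Kitchen  
Camera   | Toys     
Notebook | Furniture
Printer  | Kitchen  
Charger  | NULL     
Phone    | NULL     
Lamp     | Kitchen  
Speaker  | Kitchen  


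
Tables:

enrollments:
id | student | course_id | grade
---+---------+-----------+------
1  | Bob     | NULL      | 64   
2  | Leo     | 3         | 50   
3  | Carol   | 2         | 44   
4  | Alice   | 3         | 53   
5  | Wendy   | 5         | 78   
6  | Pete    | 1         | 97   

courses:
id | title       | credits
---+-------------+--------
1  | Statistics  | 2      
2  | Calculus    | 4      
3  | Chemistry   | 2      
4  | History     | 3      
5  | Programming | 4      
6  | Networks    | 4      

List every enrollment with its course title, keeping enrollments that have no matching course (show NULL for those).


LEFT JOIN keeps every row from enrollments (the left table); where course_id has no match in courses, the course columns become NULL. Walk through each enrollment:
  - enrollment 1 (Bob): course_id=NULL, no match -> kept with NULL
  - enrollment 2 (Leo): course_id=3 -> matches Chemistry
  - enrollment 3 (Carol): course_id=2 -> matches Calculus
  - enrollment 4 (Alice): course_id=3 -> matches Chemistry
  - enrollment 5 (Wendy): course_id=5 -> matches Programming
  - enrollment 6 (Pete): course_id=1 -> matches Statistics
All 6 rows appear; 1 has NULL course.

SQL:
SELECT a.student, b.title AS course
FROM enrollments a
LEFT JOIN courses b ON a.course_id = b.id

Result:
student | course     
--------+------------
Bob     | NULL       
Leo     | Chemistry  
Carol   | Calculus   
Alice   | Chemistry  
Wendy   | Programming
Pete    | Statistics 


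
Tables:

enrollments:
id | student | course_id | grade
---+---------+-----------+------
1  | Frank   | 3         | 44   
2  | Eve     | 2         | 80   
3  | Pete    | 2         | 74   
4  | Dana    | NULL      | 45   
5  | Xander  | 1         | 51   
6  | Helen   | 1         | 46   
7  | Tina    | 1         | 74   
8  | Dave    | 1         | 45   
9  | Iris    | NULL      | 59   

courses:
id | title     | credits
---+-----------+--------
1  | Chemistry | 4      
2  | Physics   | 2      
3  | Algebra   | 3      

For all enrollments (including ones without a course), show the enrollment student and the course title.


LEFT JOIN keeps every row from enrollments (the left table); where course_id has no match in courses, the course columns become NULL. Walk through each enrollment:
  - enrollment 1 (Frank): course_id=3 -> matches Algebra
  - enrollment 2 (Eve): course_id=2 -> matches Physics
  - enrollment 3 (Pete): course_id=2 -> matches Physics
  - enrollment 4 (Dana): course_id=NULL, no match -> kept with NULL
  - enrollment 5 (Xander): course_id=1 -> matches Chemistry
  - enrollment 6 (Helen): course_id=1 -> matches Chemistry
  - enrollment 7 (Tina): course_id=1 -> matches Chemistry
  - enrollment 8 (Dave): course_id=1 -> matches Chemistry
  - enrollment 9 (Iris): course_id=NULL, no match -> kept with NULL
All 9 rows appear; 2 have NULL course.

SQL:
SELECT a.student, b.title AS course
FROM enrollments a
LEFT JOIN courses b ON a.course_id = b.id

Result:
student | course   
--------+----------
Frank   | Algebra  
Eve     | Physics  
Pete    | Physics  
Dana    | NULL     
Xander  | Chemistry
Helen   | Chemistry
Tina    | Chemistry
Dave    | Chemistry
Iris    | NULL     


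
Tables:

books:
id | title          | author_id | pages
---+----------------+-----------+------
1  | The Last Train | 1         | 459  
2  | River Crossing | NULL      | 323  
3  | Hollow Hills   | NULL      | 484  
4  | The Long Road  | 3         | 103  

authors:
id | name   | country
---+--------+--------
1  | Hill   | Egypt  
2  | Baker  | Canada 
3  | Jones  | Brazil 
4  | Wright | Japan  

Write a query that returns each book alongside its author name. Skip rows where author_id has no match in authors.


INNER JOIN keeps only books rows whose author_id matches an id in authors. Walk through each book:
  - book 1 (The Last Train): author_id=1 -> matches Hill
  - book 2 (River Crossing): author_id=NULL, no match -> dropped
  - book 3 (Hollow Hills): author_id=NULL, no match -> dropped
  - book 4 (The Long Road): author_id=3 -> matches Jones
So 2 of 4 rows are dropped.

SQL:
SELECT a.title, b.name AS author
FROM books a
INNER JOIN authors b ON a.author_id = b.id

Result:
title          | author
---------------+-------
The Last Train | Hill  
The Long Road  | Jones 


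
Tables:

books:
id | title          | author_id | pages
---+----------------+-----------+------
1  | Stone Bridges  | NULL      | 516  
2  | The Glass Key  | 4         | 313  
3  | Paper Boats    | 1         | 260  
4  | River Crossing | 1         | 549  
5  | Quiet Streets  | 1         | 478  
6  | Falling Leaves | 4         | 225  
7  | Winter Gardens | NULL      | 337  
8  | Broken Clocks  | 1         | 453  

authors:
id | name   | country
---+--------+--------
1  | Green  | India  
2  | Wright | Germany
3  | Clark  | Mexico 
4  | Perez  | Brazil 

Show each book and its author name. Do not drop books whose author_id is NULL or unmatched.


LEFT JOIN keeps every row from books (the left table); where author_id has no match in authors, the author columns become NULL. Walk through each book:
  - book 1 (Stone Bridges): author_id=NULL, no match -> kept with NULL
  - book 2 (The Glass Key): author_id=4 -> matches Perez
  - book 3 (Paper Boats): author_id=1 -> matches Green
  - book 4 (River Crossing): author_id=1 -> matches Green
  - book 5 (Quiet Streets): author_id=1 -> matches Green
  - book 6 (Falling Leaves): author_id=4 -> matches Perez
  - book 7 (Winter Gardens): author_id=NULL, no match -> kept with NULL
  - book 8 (Broken Clocks): author_id=1 -> matches Green
All 8 rows appear; 2 have NULL author.

SQL:
SELECT a.title, b.name AS author
FROM books a
LEFT JOIN authors b ON a.author_id = b.id

Result:
title          | author
---------------+-------
Stone Bridges  | NULL  
The Glass Key  | Perez 
Paper Boats    | Green 
River Crossing | Green 
Quiet Streets  | Green 
Falling Leaves | Perez 
Winter Gardens | NULL  
Broken Clocks  | Green 


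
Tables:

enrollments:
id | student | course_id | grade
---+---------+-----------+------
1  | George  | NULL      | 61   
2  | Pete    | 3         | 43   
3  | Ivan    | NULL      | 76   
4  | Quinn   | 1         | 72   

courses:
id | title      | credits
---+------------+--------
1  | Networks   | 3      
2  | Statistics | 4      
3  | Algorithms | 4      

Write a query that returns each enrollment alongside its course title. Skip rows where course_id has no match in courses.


INNER JOIN keeps only enrollments rows whose course_id matches an id in courses. Walk through each enrollment:
  - enrollment 1 (George): course_id=NULL, no match -> dropped
  - enrollment 2 (Pete): course_id=3 -> matches Algorithms
  - enrollment 3 (Ivan): course_id=NULL, no match -> dropped
  - enrollment 4 (Quinn): course_id=1 -> matches Networks
So 2 of 4 rows are dropped.

SQL:
SELECT a.student, b.title AS course
FROM enrollments a
INNER JOIN courses b ON a.course_id = b.id

Result:
student | course    
--------+-----------
Pete    | Algorithms
Quinn   | Networks  


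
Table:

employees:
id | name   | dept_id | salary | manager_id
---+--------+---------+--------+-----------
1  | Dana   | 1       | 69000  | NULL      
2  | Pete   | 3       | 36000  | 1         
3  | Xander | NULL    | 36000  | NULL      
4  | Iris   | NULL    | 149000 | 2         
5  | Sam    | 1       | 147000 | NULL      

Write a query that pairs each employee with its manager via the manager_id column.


This is a self-join: employees is joined to a second copy of itself, matching each row's manager_id to another row's id. Use LEFT JOIN so rows with manager_id=NULL are kept.
  - employee 1 (Dana): manager_id=NULL -> NULL
  - employee 2 (Pete): manager_id=1 -> Dana
  - employee 3 (Xander): manager_id=NULL -> NULL
  - employee 4 (Iris): manager_id=2 -> Pete
  - employee 5 (Sam): manager_id=NULL -> NULL

SQL:
SELECT a.name AS item, b.name AS manager
FROM employees a
LEFT JOIN employees b ON a.manager_id = b.id

Result:
item   | manager
-------+--------
Dana   | NULL   
Pete   | Dana   
Xander | NULL   
Iris   | Pete   
Sam    | NULL   


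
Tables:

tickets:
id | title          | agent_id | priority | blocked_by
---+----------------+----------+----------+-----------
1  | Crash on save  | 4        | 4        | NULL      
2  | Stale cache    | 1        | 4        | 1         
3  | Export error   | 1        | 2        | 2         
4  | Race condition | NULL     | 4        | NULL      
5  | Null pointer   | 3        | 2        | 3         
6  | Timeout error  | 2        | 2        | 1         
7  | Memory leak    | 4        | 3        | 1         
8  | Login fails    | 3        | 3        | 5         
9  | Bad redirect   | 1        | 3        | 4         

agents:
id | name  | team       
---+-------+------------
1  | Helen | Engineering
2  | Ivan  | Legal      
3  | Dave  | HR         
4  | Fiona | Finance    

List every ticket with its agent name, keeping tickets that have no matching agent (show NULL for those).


LEFT JOIN keeps every row from tickets (the left table); where agent_id has no match in agents, the agent columns become NULL. Walk through each ticket:
  - ticket 1 (Crash on save): agent_id=4 -> matches Fiona
  - ticket 2 (Stale cache): agent_id=1 -> matches Helen
  - ticket 3 (Export error): agent_id=1 -> matches Helen
  - ticket 4 (Race condition): agent_id=NULL, no match -> kept with NULL
  - ticket 5 (Null pointer): agent_id=3 -> matches Dave
  - ticket 6 (Timeout error): agent_id=2 -> matches Ivan
  - ticket 7 (Memory leak): agent_id=4 -> matches Fiona
  - ticket 8 (Login fails): agent_id=3 -> matches Dave
  - ticket 9 (Bad redirect): agent_id=1 -> matches Helen
All 9 rows appear; 1 has NULL agent.

SQL:
SELECT a.title, b.name AS agent
FROM tickets a
LEFT JOIN agents b ON a.agent_id = b.id

Result:
title          | agent
---------------+------
Crash on save  | Fiona
Stale cache    | Helen
Export error   | Helen
Race condition | NULL 
Null pointer   | Dave 
Timeout error  | Ivan 
Memory leak    | Fiona
Login fails    | Dave 
Bad redirect   | Helen


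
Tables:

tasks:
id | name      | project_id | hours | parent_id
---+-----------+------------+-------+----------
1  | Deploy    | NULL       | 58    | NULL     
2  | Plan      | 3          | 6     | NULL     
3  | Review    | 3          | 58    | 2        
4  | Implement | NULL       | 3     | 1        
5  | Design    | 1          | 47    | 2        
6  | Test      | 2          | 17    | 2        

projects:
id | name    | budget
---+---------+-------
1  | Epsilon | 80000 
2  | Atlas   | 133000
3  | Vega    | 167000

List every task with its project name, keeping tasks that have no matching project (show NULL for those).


LEFT JOIN keeps every row from tasks (the left table); where project_id has no match in projects, the project columns become NULL. Walk through each task:
  - task 1 (Deploy): project_id=NULL, no match -> kept with NULL
  - task 2 (Plan): project_id=3 -> matches Vega
  - task 3 (Review): project_id=3 -> matches Vega
  - task 4 (Implement): project_id=NULL, no match -> kept with NULL
  - task 5 (Design): project_id=1 -> matches Epsilon
  - task 6 (Test): project_id=2 -> matches Atlas
All 6 rows appear; 2 have NULL project.

SQL:
SELECT a.name, b.name AS project
FROM tasks a
LEFT JOIN projects b ON a.project_id = b.id

Result:
name      | project
----------+--------
Deploy    | NULL   
Plan      | Vega   
Review    | Vega   
Implement | NULL   
Design    | Epsilon
Test      | Atlas  


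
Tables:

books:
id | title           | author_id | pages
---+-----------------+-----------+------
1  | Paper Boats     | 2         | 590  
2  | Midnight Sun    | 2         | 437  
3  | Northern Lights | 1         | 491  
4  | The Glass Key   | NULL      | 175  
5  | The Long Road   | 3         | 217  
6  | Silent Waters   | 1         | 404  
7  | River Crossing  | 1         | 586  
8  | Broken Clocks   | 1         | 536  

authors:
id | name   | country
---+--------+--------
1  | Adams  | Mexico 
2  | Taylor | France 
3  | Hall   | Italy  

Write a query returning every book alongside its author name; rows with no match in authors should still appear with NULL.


LEFT JOIN keeps every row from books (the left table); where author_id has no match in authors, the author columns become NULL. Walk through each book:
  - book 1 (Paper Boats): author_id=2 -> matches Taylor
  - book 2 (Midnight Sun): author_id=2 -> matches Taylor
  - book 3 (Northern Lights): author_id=1 -> matches Adams
  - book 4 (The Glass Key): author_id=NULL, no match -> kept with NULL
  - book 5 (The Long Road): author_id=3 -> matches Hall
  - book 6 (Silent Waters): author_id=1 -> matches Adams
  - book 7 (River Crossing): author_id=1 -> matches Adams
  - book 8 (Broken Clocks): author_id=1 -> matches Adams
All 8 rows appear; 1 has NULL author.

SQL:
SELECT a.title, b.name AS author
FROM books a
LEFT JOIN authors b ON a.author_id = b.id

Result:
title           | author
----------------+-------
Paper Boats     | Taylor
Midnight Sun    | Taylor
Northern Lights | Adams 
The Glass Key   | NULL  
The Long Road   | Hall  
Silent Waters   | Adams 
River Crossing  | Adams 
Broken Clocks   | Adams 


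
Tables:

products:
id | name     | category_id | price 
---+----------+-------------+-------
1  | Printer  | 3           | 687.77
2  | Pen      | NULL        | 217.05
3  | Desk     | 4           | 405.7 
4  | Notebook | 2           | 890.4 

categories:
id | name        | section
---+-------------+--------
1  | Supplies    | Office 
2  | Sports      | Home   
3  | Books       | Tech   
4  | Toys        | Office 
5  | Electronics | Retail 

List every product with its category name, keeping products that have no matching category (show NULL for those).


LEFT JOIN keeps every row from products (the left table); where category_id has no match in categories, the category columns become NULL. Walk through each product:
  - product 1 (Printer): category_id=3 -> matches Books
  - product 2 (Pen): category_id=NULL, no match -> kept with NULL
  - product 3 (Desk): category_id=4 -> matches Toys
  - product 4 (Notebook): category_id=2 -> matches Sports
All 4 rows appear; 1 has NULL category.

SQL:
SELECT a.name, b.name AS category
FROM products a
LEFT JOIN categories b ON a.category_id = b.id

Result:
name     | category
---------+---------
Printer  | Books   
Pen      | NULL    
Desk     | Toys    
Notebook | Sports  


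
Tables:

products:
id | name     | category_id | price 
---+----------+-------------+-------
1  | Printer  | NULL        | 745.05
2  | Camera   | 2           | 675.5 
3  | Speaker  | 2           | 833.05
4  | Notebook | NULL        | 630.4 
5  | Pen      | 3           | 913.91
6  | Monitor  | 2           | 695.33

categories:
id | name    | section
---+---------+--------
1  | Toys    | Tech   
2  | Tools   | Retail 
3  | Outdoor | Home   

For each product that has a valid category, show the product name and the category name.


INNER JOIN keeps only products rows whose category_id matches an id in categories. Walk through each product:
  - product 1 (Printer): category_id=NULL, no match -> dropped
  - product 2 (Camera): category_id=2 -> matches Tools
  - product 3 (Speaker): category_id=2 -> matches Tools
  - product 4 (Notebook): category_id=NULL, no match -> dropped
  - product 5 (Pen): category_id=3 -> matches Outdoor
  - product 6 (Monitor): category_id=2 -> matches Tools
So 2 of 6 rows are dropped.

SQL:
SELECT a.name, b.name AS category
FROM products a
INNER JOIN categories b ON a.category_id = b.id

Result:
name    | category
--------+---------
Camera  | Tools   
Speaker | Tools   
Pen     | Outdoor 
Monitor | Tools   


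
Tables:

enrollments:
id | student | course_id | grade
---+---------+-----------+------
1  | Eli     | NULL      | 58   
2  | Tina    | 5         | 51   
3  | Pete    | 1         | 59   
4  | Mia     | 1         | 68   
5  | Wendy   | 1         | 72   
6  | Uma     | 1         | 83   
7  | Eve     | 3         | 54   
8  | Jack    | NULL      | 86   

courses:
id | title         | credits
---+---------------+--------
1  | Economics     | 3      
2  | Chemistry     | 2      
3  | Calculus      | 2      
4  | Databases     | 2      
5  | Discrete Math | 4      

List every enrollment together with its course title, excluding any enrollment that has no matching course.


INNER JOIN keeps only enrollments rows whose course_id matches an id in courses. Walk through each enrollment:
  - enrollment 1 (Eli): course_id=NULL, no match -> dropped
  - enrollment 2 (Tina): course_id=5 -> matches Discrete Math
  - enrollment 3 (Pete): course_id=1 -> matches Economics
  - enrollment 4 (Mia): course_id=1 -> matches Economics
  - enrollment 5 (Wendy): course_id=1 -> matches Economics
  - enrollment 6 (Uma): course_id=1 -> matches Economics
  - enrollment 7 (Eve): course_id=3 -> matches Calculus
  - enrollment 8 (Jack): course_id=NULL, no match -> dropped
So 2 of 8 rows are dropped.

SQL:
SELECT a.student, b.title AS course
FROM enrollments a
INNER JOIN courses b ON a.course_id = b.id

Result:
student | course       
--------+--------------
Tina    | Discrete Math
Pete    | Economics    
Mia     | Economics    
Wendy   | Economics    
Uma     | Economics    
Eve     | Calculus     
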